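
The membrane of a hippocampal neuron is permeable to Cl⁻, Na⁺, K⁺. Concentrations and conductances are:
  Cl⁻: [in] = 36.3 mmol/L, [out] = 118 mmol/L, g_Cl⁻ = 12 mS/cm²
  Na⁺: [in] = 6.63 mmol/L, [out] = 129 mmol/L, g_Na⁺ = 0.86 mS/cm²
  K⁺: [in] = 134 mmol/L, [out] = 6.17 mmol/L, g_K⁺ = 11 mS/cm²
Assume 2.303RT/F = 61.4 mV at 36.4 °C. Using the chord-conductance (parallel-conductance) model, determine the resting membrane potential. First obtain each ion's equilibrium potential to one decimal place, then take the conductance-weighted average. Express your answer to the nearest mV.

-51 mV

E_Cl⁻ = (61.4/-1)·log₁₀(118/36.3) = -31.4 mV
E_Na⁺ = (61.4/1)·log₁₀(129/6.63) = 79.1 mV
E_K⁺ = (61.4/1)·log₁₀(6.17/134) = -82.1 mV
Vm = (Σ gᵢEᵢ)/(Σ gᵢ) = (12·-31.4 + 0.86·79.1 + 11·-82.1) / (12 + 0.86 + 11)
= -1211.87 / 23.86 = -50.79 mV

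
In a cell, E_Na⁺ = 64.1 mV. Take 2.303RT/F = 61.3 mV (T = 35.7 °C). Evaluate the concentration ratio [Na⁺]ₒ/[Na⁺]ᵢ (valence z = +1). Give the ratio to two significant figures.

log₁₀([out]/[in]) = E·z/(61.3) = 64.1 × 1 / 61.3 = 1.0457
[out]/[in] = 10^(1.0457) = 11.11

11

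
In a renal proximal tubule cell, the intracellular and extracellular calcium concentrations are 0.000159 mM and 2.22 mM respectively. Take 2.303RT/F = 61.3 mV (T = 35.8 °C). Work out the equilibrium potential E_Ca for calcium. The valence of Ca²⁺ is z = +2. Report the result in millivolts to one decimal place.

127.0 mV

E = (61.3/z) · log₁₀([Ca²⁺]_out/[Ca²⁺]_in) with z = +2.
= (61.3/2) · log₁₀(2.22/0.000159) = 30.65 · log₁₀(1.396e+04)
= 30.65 · (4.1450) = 127.04 mV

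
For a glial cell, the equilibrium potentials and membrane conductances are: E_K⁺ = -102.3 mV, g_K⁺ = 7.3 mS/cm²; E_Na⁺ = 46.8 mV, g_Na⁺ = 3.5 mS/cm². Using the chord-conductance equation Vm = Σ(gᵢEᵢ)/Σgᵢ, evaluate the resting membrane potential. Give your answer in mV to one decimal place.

-54.0 mV

Σ gᵢEᵢ = 7.3·(-102.3) + 3.5·(46.8) = -582.99
Σ gᵢ = 7.3 + 3.5 = 10.8
Vm = -582.99 / 10.8 = -53.98 mV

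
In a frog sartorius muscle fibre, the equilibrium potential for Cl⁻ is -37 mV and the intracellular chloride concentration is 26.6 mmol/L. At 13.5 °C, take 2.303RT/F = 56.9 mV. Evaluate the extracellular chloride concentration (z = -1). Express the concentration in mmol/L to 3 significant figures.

Nernst: E = (56.9/-1) · log₁₀([out]/[in]), so log₁₀([out]/[in]) = -37.0 × -1 / 56.9 = 0.6503.
[out]/[in] = 10^(0.6503) = 4.47.
[out] = 4.47 × 26.6 = 118.9 mmol/L.

119 mmol/L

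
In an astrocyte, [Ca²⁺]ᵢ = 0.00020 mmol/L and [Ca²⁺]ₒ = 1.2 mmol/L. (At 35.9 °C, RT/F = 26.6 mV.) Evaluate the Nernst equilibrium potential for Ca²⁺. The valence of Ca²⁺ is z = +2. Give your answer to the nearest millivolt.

E = (26.6/z) · ln([Ca²⁺]_out/[Ca²⁺]_in) with z = +2.
= (26.6/2) · ln(1.2/0.00020) = 13.30 · ln(6000)
= 13.30 · (8.6995) = 115.70 mV

116 mV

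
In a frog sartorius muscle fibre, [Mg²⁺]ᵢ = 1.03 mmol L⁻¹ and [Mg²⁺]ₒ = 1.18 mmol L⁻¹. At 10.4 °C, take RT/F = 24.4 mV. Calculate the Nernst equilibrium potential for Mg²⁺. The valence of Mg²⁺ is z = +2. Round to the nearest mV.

E = (24.4/z) · ln([Mg²⁺]_out/[Mg²⁺]_in) with z = +2.
= (24.4/2) · ln(1.18/1.03) = 12.20 · ln(1.146)
= 12.20 · (0.1360) = 1.66 mV

2 mV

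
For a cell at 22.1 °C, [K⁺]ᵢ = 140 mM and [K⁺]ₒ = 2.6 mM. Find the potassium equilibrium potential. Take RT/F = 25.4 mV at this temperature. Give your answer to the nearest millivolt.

E = (25.4/z) · ln([K⁺]_out/[K⁺]_in) with z = +1.
= (25.4/1) · ln(2.6/140) = 25.40 · ln(0.01857)
= 25.40 · (-3.9861) = -101.25 mV

-101 mV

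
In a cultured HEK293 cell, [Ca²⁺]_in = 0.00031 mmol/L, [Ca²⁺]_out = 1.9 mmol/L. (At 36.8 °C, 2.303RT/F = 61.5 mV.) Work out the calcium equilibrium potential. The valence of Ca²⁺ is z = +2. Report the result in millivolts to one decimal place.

E = (61.5/z) · log₁₀([Ca²⁺]_out/[Ca²⁺]_in) with z = +2.
= (61.5/2) · log₁₀(1.9/0.00031) = 30.75 · log₁₀(6129)
= 30.75 · (3.7874) = 116.46 mV

116.5 mV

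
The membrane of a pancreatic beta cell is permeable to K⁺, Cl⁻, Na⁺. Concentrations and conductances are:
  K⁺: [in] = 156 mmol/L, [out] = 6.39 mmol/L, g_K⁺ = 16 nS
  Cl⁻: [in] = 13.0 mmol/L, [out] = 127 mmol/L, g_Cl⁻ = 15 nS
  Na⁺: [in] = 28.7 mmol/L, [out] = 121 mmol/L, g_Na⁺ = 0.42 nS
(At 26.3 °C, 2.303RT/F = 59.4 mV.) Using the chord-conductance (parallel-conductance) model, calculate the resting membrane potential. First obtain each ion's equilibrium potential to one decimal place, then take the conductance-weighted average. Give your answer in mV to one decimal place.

E_K⁺ = (59.4/1)·log₁₀(6.39/156) = -82.4 mV
E_Cl⁻ = (59.4/-1)·log₁₀(127/13.0) = -58.8 mV
E_Na⁺ = (59.4/1)·log₁₀(121/28.7) = 37.1 mV
Vm = (Σ gᵢEᵢ)/(Σ gᵢ) = (16·-82.4 + 15·-58.8 + 0.42·37.1) / (16 + 15 + 0.42)
= -2184.82 / 31.42 = -69.54 mV

-69.5 mV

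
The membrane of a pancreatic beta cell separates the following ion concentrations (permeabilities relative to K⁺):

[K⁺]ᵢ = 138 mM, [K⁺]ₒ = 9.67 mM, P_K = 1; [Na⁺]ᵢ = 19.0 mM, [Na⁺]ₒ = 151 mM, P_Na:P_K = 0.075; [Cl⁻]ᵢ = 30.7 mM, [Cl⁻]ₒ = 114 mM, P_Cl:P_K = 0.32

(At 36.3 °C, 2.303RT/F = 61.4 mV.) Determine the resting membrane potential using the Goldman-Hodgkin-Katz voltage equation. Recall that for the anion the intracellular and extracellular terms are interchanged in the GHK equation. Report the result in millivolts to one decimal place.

-46.4 mV

Vm = 61.4 · log₁₀[(Σ P·[cation]ₒ + Σ P·[anion]ᵢ) / (Σ P·[cation]ᵢ + Σ P·[anion]ₒ)]
Numerator = 1×9.67 + 0.075×151 + 0.32×30.7 = 30.82
Denominator = 1×138 + 0.075×19.0 + 0.32×114 = 175.9
Vm = 61.4 · log₁₀(0.1752) = 61.4 × (-0.7565) = -46.45 mV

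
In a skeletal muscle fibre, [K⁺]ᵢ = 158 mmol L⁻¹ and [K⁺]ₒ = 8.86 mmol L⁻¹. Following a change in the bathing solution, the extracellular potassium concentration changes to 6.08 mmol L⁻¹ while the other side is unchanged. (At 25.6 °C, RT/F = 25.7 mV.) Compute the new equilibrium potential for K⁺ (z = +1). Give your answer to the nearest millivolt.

-84 mV

After the shift: [K⁺]_out = 6.08, [K⁺]_in = 158 mmol L⁻¹.
E_new = (25.7/1)·ln(6.08/158) = 25.70 · (-3.2576) = -83.72 mV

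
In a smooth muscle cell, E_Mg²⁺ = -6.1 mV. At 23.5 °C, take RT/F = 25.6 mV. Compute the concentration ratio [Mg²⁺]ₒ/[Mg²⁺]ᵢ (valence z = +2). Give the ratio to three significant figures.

0.621

ln([out]/[in]) = E·z/(25.6) = -6.1 × 2 / 25.6 = -0.4766
[out]/[in] = e^(-0.4766) = 0.6209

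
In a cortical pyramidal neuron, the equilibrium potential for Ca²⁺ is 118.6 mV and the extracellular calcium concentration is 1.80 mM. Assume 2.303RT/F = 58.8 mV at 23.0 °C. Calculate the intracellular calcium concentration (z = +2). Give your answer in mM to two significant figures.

Nernst: E = (58.8/2) · log₁₀([out]/[in]), so log₁₀([out]/[in]) = 118.6 × 2 / 58.8 = 4.0340.
[out]/[in] = 10^(4.0340) = 1.081e+04.
[in] = 1.80 / 1.081e+04 = 0.0001664 mM.

0.00017 mM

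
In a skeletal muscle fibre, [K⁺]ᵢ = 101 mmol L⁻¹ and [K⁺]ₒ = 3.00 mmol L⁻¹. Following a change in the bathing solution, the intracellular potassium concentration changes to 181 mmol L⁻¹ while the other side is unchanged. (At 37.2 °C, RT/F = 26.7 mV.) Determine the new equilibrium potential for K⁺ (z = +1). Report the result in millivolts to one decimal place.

-109.5 mV

After the shift: [K⁺]_out = 3.00, [K⁺]_in = 181 mmol L⁻¹.
E_new = (26.7/1)·ln(3.00/181) = 26.70 · (-4.0999) = -109.47 mV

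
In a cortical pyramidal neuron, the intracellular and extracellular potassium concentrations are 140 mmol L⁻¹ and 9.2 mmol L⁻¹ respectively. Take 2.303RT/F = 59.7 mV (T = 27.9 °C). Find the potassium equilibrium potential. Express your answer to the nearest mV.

E = (59.7/z) · log₁₀([K⁺]_out/[K⁺]_in) with z = +1.
= (59.7/1) · log₁₀(9.2/140) = 59.70 · log₁₀(0.06571)
= 59.70 · (-1.1823) = -70.59 mV

-71 mV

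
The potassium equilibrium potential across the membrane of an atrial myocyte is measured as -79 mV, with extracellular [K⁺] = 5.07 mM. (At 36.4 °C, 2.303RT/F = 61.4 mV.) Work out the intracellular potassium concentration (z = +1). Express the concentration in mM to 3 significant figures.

98.1 mM

Nernst: E = (61.4/1) · log₁₀([out]/[in]), so log₁₀([out]/[in]) = -79.0 × 1 / 61.4 = -1.2866.
[out]/[in] = 10^(-1.2866) = 0.05168.
[in] = 5.07 / 0.05168 = 98.1 mM.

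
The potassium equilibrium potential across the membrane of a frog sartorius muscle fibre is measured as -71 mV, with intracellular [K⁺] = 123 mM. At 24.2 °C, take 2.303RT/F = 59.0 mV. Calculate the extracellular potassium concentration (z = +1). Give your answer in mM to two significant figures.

Nernst: E = (59.0/1) · log₁₀([out]/[in]), so log₁₀([out]/[in]) = -71.0 × 1 / 59.0 = -1.2034.
[out]/[in] = 10^(-1.2034) = 0.06261.
[out] = 0.06261 × 123 = 7.7 mM.

7.7 mM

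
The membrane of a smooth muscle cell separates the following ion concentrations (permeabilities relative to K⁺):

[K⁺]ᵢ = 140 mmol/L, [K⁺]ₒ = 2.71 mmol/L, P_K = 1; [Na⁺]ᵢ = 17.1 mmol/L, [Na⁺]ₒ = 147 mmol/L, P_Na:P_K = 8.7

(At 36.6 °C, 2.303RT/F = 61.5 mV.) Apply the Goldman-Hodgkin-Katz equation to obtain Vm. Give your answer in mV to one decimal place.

39.8 mV

Vm = 61.5 · log₁₀[(Σ P·[cation]ₒ + Σ P·[anion]ᵢ) / (Σ P·[cation]ᵢ + Σ P·[anion]ₒ)]
Numerator = 1×2.71 + 8.7×147 = 1282
Denominator = 1×140 + 8.7×17.1 = 288.8
Vm = 61.5 · log₁₀(4.4382) = 61.5 × (0.6472) = 39.80 mV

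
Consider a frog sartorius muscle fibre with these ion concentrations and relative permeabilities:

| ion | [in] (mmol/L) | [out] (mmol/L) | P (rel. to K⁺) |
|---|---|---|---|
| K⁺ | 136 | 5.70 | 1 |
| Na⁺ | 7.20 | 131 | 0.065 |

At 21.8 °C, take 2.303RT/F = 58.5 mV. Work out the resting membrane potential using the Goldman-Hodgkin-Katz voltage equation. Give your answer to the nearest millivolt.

-57 mV

Vm = 58.5 · log₁₀[(Σ P·[cation]ₒ + Σ P·[anion]ᵢ) / (Σ P·[cation]ᵢ + Σ P·[anion]ₒ)]
Numerator = 1×5.70 + 0.065×131 = 14.21
Denominator = 1×136 + 0.065×7.20 = 136.5
Vm = 58.5 · log₁₀(0.10416) = 58.5 × (-0.9823) = -57.46 mV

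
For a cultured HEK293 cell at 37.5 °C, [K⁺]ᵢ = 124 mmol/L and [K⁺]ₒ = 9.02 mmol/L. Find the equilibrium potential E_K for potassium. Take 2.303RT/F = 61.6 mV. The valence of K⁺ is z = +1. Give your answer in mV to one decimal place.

E = (61.6/z) · log₁₀([K⁺]_out/[K⁺]_in) with z = +1.
= (61.6/1) · log₁₀(9.02/124) = 61.60 · log₁₀(0.07274)
= 61.60 · (-1.1382) = -70.11 mV

-70.1 mV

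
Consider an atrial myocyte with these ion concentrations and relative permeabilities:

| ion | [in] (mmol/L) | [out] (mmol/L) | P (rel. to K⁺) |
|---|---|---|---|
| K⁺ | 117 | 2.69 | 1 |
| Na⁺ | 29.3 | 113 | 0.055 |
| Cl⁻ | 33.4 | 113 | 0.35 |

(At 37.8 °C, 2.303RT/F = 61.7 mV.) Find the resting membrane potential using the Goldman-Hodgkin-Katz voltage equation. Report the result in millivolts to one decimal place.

-54.6 mV

Vm = 61.7 · log₁₀[(Σ P·[cation]ₒ + Σ P·[anion]ᵢ) / (Σ P·[cation]ᵢ + Σ P·[anion]ₒ)]
Numerator = 1×2.69 + 0.055×113 + 0.35×33.4 = 20.59
Denominator = 1×117 + 0.055×29.3 + 0.35×113 = 158.2
Vm = 61.7 · log₁₀(0.13022) = 61.7 × (-0.8853) = -54.63 mV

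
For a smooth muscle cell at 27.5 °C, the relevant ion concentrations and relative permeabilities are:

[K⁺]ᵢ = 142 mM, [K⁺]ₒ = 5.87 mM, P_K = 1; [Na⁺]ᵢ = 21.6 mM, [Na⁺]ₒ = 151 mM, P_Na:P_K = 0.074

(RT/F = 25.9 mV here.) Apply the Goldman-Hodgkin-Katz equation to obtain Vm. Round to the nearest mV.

-55 mV

Vm = 25.9 · ln[(Σ P·[cation]ₒ + Σ P·[anion]ᵢ) / (Σ P·[cation]ᵢ + Σ P·[anion]ₒ)]
Numerator = 1×5.87 + 0.074×151 = 17.04
Denominator = 1×142 + 0.074×21.6 = 143.6
Vm = 25.9 · ln(0.11869) = 25.9 × (-2.1312) = -55.20 mV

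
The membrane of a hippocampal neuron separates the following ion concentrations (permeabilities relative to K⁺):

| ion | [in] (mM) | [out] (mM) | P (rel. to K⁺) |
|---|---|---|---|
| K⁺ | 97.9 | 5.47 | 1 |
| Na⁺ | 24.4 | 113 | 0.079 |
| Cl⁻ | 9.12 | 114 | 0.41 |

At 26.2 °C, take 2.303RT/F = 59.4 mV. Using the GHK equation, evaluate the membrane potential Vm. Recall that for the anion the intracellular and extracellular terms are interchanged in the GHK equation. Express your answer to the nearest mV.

-54 mV

Vm = 59.4 · log₁₀[(Σ P·[cation]ₒ + Σ P·[anion]ᵢ) / (Σ P·[cation]ᵢ + Σ P·[anion]ₒ)]
Numerator = 1×5.47 + 0.079×113 + 0.41×9.12 = 18.14
Denominator = 1×97.9 + 0.079×24.4 + 0.41×114 = 146.6
Vm = 59.4 · log₁₀(0.12374) = 59.4 × (-0.9075) = -53.91 mV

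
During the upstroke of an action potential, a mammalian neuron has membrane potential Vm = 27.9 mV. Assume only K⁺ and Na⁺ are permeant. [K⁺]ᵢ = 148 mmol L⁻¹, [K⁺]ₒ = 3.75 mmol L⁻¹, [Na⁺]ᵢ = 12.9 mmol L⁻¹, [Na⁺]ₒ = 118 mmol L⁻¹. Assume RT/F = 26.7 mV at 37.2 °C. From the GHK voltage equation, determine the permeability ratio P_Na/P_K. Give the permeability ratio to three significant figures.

Let α = P_Na/P_K. GHK: Vm = 26.7·ln[(Kₒ + α·Naₒ)/(Kᵢ + α·Naᵢ)].
e^(Vm/26.7) = e^(27.9/26.7) = 2.8432
So 2.8432·(Kᵢ + α·Naᵢ) = Kₒ + α·Naₒ → α = (2.8432·148.0 − 3.75) / (118.0 − 2.8432·12.9)
α = (420.8 − 3.75) / (118.0 − 36.68) = 417/81.32 = 5.128

5.13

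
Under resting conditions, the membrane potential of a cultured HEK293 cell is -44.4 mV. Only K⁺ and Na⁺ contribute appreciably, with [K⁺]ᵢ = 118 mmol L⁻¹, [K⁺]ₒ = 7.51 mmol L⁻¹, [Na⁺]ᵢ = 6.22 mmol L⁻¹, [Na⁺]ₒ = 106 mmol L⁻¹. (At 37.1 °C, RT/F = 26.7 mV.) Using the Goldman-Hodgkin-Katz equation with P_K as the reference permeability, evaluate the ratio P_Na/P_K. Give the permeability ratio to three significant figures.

0.142

Let α = P_Na/P_K. GHK: Vm = 26.7·ln[(Kₒ + α·Naₒ)/(Kᵢ + α·Naᵢ)].
e^(Vm/26.7) = e^(-44.4/26.7) = 0.18958
So 0.18958·(Kᵢ + α·Naᵢ) = Kₒ + α·Naₒ → α = (0.18958·118.0 − 7.51) / (106.0 − 0.18958·6.22)
α = (22.37 − 7.51) / (106.0 − 1.179) = 14.86/104.8 = 0.1418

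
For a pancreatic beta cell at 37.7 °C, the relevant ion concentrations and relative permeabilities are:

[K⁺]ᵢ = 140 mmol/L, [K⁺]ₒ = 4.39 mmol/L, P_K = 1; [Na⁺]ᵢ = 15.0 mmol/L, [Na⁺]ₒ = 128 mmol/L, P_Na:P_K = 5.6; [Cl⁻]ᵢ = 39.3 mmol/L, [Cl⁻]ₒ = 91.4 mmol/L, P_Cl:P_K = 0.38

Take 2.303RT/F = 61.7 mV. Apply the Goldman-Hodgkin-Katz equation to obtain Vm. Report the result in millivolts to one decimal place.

28.0 mV

Vm = 61.7 · log₁₀[(Σ P·[cation]ₒ + Σ P·[anion]ᵢ) / (Σ P·[cation]ᵢ + Σ P·[anion]ₒ)]
Numerator = 1×4.39 + 5.6×128 + 0.38×39.3 = 736.1
Denominator = 1×140 + 5.6×15.0 + 0.38×91.4 = 258.7
Vm = 61.7 · log₁₀(2.8451) = 61.7 × (0.4541) = 28.02 mV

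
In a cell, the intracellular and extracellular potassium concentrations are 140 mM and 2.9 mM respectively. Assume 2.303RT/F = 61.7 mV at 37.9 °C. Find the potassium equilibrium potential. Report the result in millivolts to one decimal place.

E = (61.7/z) · log₁₀([K⁺]_out/[K⁺]_in) with z = +1.
= (61.7/1) · log₁₀(2.9/140) = 61.70 · log₁₀(0.02071)
= 61.70 · (-1.6837) = -103.89 mV

-103.9 mV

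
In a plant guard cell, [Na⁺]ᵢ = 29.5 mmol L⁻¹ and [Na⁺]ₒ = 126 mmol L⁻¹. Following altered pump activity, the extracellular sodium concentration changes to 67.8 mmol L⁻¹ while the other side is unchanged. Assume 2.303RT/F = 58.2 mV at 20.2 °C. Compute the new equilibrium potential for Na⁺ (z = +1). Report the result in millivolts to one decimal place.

After the shift: [Na⁺]_out = 67.8, [Na⁺]_in = 29.5 mmol L⁻¹.
E_new = (58.2/1)·log₁₀(67.8/29.5) = 58.20 · (0.3614) = 21.03 mV

21.0 mV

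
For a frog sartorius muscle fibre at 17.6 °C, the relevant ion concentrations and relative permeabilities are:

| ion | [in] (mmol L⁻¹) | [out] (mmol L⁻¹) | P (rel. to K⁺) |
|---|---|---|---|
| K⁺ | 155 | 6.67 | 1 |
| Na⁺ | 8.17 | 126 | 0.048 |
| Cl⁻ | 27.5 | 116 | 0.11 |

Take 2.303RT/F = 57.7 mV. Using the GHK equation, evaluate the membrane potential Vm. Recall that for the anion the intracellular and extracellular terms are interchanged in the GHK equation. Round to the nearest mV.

-59 mV

Vm = 57.7 · log₁₀[(Σ P·[cation]ₒ + Σ P·[anion]ᵢ) / (Σ P·[cation]ᵢ + Σ P·[anion]ₒ)]
Numerator = 1×6.67 + 0.048×126 + 0.11×27.5 = 15.74
Denominator = 1×155 + 0.048×8.17 + 0.11×116 = 168.2
Vm = 57.7 · log₁₀(0.093624) = 57.7 × (-1.0286) = -59.35 mV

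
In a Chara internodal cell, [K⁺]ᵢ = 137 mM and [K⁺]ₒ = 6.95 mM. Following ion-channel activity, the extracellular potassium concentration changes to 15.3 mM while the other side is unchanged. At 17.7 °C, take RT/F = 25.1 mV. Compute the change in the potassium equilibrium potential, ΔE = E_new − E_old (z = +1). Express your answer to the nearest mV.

20 mV

E_old = (25.1/1)·ln(6.95/137) = -74.83 mV
E_new = (25.1/1)·ln(15.3/137) = -55.02 mV
ΔE = -55.02 − (-74.83) = 19.81 mV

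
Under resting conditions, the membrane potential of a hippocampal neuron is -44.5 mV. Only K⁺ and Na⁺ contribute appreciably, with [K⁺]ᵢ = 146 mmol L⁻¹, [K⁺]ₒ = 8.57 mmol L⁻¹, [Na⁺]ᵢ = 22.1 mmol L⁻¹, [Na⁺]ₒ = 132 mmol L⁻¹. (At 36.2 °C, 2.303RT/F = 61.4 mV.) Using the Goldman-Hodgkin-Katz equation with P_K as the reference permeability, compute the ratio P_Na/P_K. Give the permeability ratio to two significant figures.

0.15

Let α = P_Na/P_K. GHK: Vm = 61.4·log₁₀[(Kₒ + α·Naₒ)/(Kᵢ + α·Naᵢ)].
10^(Vm/61.4) = 10^(-44.5/61.4) = 0.18847
So 0.18847·(Kᵢ + α·Naᵢ) = Kₒ + α·Naₒ → α = (0.18847·146.0 − 8.57) / (132.0 − 0.18847·22.1)
α = (27.52 − 8.57) / (132.0 − 4.165) = 18.95/127.8 = 0.1482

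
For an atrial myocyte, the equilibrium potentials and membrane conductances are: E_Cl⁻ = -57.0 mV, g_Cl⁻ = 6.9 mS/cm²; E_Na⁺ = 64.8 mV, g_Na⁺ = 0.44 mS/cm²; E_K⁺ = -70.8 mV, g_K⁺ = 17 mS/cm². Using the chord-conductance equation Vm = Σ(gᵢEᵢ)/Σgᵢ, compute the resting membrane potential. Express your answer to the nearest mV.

-64 mV

Σ gᵢEᵢ = 6.9·(-57.0) + 0.44·(64.8) + 17·(-70.8) = -1568.39
Σ gᵢ = 6.9 + 0.44 + 17 = 24.34
Vm = -1568.39 / 24.34 = -64.44 mV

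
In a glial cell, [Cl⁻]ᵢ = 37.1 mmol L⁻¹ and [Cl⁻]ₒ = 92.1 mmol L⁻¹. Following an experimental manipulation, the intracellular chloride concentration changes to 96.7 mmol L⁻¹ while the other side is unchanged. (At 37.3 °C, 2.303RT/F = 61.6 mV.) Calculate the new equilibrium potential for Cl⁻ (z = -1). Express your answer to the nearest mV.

1 mV

After the shift: [Cl⁻]_out = 92.1, [Cl⁻]_in = 96.7 mmol L⁻¹.
E_new = (61.6/-1)·log₁₀(92.1/96.7) = -61.60 · (-0.0212) = 1.30 mV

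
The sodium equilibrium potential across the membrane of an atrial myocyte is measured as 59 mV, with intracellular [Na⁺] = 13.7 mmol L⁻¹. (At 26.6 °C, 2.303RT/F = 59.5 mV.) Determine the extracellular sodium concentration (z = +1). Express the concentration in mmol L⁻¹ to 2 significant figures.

130 mmol L⁻¹

Nernst: E = (59.5/1) · log₁₀([out]/[in]), so log₁₀([out]/[in]) = 59.0 × 1 / 59.5 = 0.9916.
[out]/[in] = 10^(0.9916) = 9.808.
[out] = 9.808 × 13.7 = 134.4 mmol L⁻¹.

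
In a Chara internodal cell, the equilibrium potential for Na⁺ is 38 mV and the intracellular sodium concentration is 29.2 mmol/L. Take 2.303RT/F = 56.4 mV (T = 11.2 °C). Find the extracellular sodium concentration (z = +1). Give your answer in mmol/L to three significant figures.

Nernst: E = (56.4/1) · log₁₀([out]/[in]), so log₁₀([out]/[in]) = 38.0 × 1 / 56.4 = 0.6738.
[out]/[in] = 10^(0.6738) = 4.718.
[out] = 4.718 × 29.2 = 137.8 mmol/L.

138 mmol/L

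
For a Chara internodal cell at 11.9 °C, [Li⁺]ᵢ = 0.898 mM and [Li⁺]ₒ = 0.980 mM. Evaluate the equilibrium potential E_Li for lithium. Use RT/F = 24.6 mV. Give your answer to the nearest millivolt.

E = (24.6/z) · ln([Li⁺]_out/[Li⁺]_in) with z = +1.
= (24.6/1) · ln(0.980/0.898) = 24.60 · ln(1.091)
= 24.60 · (0.0874) = 2.15 mV

2 mV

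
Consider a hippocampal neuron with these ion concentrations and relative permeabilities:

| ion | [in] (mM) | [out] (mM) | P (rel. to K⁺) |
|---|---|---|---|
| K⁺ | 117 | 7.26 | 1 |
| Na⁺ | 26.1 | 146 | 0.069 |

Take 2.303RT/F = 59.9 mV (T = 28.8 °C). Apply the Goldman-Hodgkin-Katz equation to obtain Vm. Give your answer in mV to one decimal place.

Vm = 59.9 · log₁₀[(Σ P·[cation]ₒ + Σ P·[anion]ᵢ) / (Σ P·[cation]ᵢ + Σ P·[anion]ₒ)]
Numerator = 1×7.26 + 0.069×146 = 17.33
Denominator = 1×117 + 0.069×26.1 = 118.8
Vm = 59.9 · log₁₀(0.14591) = 59.9 × (-0.8359) = -50.07 mV

-50.1 mV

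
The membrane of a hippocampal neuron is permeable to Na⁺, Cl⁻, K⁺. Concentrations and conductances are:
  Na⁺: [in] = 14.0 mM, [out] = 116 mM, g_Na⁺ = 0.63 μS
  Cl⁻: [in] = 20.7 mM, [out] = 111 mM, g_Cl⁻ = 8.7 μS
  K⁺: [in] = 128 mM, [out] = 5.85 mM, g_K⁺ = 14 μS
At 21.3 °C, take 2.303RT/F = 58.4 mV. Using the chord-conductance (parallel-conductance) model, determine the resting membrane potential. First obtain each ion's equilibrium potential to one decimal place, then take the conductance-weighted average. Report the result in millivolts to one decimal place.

E_Na⁺ = (58.4/1)·log₁₀(116/14.0) = 53.6 mV
E_Cl⁻ = (58.4/-1)·log₁₀(111/20.7) = -42.6 mV
E_K⁺ = (58.4/1)·log₁₀(5.85/128) = -78.3 mV
Vm = (Σ gᵢEᵢ)/(Σ gᵢ) = (0.63·53.6 + 8.7·-42.6 + 14·-78.3) / (0.63 + 8.7 + 14)
= -1433.05 / 23.33 = -61.43 mV

-61.4 mV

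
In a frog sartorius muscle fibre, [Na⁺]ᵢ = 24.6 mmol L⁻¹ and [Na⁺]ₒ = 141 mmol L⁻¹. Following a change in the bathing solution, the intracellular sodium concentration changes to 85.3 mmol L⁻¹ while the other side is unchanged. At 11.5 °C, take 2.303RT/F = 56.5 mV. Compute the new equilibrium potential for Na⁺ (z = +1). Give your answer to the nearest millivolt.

After the shift: [Na⁺]_out = 141, [Na⁺]_in = 85.3 mmol L⁻¹.
E_new = (56.5/1)·log₁₀(141/85.3) = 56.50 · (0.2183) = 12.33 mV

12 mV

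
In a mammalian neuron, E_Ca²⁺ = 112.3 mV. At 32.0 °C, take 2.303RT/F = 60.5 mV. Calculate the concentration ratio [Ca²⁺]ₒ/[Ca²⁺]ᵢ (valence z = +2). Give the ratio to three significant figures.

log₁₀([out]/[in]) = E·z/(60.5) = 112.3 × 2 / 60.5 = 3.7124
[out]/[in] = 10^(3.7124) = 5157

5160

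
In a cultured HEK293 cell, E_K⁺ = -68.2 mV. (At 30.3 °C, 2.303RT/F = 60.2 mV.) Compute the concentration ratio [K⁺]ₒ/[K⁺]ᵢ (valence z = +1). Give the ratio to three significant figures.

log₁₀([out]/[in]) = E·z/(60.2) = -68.2 × 1 / 60.2 = -1.1329
[out]/[in] = 10^(-1.1329) = 0.07364

0.0736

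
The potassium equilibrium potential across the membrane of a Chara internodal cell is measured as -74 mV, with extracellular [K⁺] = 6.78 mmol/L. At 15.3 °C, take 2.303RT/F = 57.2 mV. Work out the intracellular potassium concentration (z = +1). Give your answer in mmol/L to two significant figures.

130 mmol/L

Nernst: E = (57.2/1) · log₁₀([out]/[in]), so log₁₀([out]/[in]) = -74.0 × 1 / 57.2 = -1.2937.
[out]/[in] = 10^(-1.2937) = 0.05085.
[in] = 6.78 / 0.05085 = 133.3 mmol/L.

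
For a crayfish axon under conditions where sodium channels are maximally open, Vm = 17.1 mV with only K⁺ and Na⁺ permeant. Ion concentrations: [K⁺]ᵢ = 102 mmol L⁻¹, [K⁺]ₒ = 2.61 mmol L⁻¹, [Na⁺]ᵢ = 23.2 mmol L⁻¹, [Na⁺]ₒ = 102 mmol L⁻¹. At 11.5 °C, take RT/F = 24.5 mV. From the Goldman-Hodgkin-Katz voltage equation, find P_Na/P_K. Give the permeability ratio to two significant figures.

3.7

Let α = P_Na/P_K. GHK: Vm = 24.5·ln[(Kₒ + α·Naₒ)/(Kᵢ + α·Naᵢ)].
e^(Vm/24.5) = e^(17.1/24.5) = 2.0096
So 2.0096·(Kᵢ + α·Naᵢ) = Kₒ + α·Naₒ → α = (2.0096·102.0 − 2.61) / (102.0 − 2.0096·23.2)
α = (205 − 2.61) / (102.0 − 46.62) = 202.4/55.38 = 3.655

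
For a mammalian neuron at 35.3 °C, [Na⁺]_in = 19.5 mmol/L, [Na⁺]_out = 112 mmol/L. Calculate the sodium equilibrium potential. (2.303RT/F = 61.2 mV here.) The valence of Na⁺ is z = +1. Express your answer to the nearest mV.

E = (61.2/z) · log₁₀([Na⁺]_out/[Na⁺]_in) with z = +1.
= (61.2/1) · log₁₀(112/19.5) = 61.20 · log₁₀(5.744)
= 61.20 · (0.7592) = 46.46 mV

46 mV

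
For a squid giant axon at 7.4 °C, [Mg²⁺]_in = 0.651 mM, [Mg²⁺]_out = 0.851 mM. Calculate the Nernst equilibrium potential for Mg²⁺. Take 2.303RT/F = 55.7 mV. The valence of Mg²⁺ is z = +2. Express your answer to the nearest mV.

3 mV

E = (55.7/z) · log₁₀([Mg²⁺]_out/[Mg²⁺]_in) with z = +2.
= (55.7/2) · log₁₀(0.851/0.651) = 27.85 · log₁₀(1.307)
= 27.85 · (0.1163) = 3.24 mV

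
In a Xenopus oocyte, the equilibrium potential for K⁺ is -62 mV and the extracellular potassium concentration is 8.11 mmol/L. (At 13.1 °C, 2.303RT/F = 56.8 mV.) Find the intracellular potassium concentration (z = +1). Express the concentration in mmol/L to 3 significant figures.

100 mmol/L

Nernst: E = (56.8/1) · log₁₀([out]/[in]), so log₁₀([out]/[in]) = -62.0 × 1 / 56.8 = -1.0915.
[out]/[in] = 10^(-1.0915) = 0.08099.
[in] = 8.11 / 0.08099 = 100.1 mmol/L.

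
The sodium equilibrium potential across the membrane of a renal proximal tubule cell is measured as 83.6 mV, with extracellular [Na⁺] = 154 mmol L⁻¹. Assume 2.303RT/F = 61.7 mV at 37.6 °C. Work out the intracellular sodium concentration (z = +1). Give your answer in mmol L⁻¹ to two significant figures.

Nernst: E = (61.7/1) · log₁₀([out]/[in]), so log₁₀([out]/[in]) = 83.6 × 1 / 61.7 = 1.3549.
[out]/[in] = 10^(1.3549) = 22.64.
[in] = 154 / 22.64 = 6.801 mmol L⁻¹.

6.8 mmol L⁻¹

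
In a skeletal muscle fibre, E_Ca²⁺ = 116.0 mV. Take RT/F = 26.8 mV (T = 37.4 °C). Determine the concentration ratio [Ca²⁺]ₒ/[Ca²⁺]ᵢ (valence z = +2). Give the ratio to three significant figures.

5750

ln([out]/[in]) = E·z/(26.8) = 116.0 × 2 / 26.8 = 8.6567
[out]/[in] = e^(8.6567) = 5749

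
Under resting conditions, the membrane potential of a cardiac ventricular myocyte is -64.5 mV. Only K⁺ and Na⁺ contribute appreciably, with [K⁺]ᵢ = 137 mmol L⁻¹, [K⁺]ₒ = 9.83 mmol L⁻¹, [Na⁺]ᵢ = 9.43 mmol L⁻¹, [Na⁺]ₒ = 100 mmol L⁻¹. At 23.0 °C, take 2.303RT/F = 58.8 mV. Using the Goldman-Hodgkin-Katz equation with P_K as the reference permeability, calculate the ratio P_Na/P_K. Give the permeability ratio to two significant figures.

0.011

Let α = P_Na/P_K. GHK: Vm = 58.8·log₁₀[(Kₒ + α·Naₒ)/(Kᵢ + α·Naᵢ)].
10^(Vm/58.8) = 10^(-64.5/58.8) = 0.079995
So 0.079995·(Kᵢ + α·Naᵢ) = Kₒ + α·Naₒ → α = (0.079995·137.0 − 9.83) / (100.0 − 0.079995·9.43)
α = (10.96 − 9.83) / (100.0 − 0.7544) = 1.129/99.25 = 0.01138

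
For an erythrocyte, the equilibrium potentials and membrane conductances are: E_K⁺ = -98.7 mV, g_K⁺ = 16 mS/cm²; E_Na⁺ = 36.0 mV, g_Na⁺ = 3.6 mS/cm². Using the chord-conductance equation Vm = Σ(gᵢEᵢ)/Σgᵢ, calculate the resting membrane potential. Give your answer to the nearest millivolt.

-74 mV

Σ gᵢEᵢ = 16·(-98.7) + 3.6·(36.0) = -1449.60
Σ gᵢ = 16 + 3.6 = 19.6
Vm = -1449.60 / 19.6 = -73.96 mV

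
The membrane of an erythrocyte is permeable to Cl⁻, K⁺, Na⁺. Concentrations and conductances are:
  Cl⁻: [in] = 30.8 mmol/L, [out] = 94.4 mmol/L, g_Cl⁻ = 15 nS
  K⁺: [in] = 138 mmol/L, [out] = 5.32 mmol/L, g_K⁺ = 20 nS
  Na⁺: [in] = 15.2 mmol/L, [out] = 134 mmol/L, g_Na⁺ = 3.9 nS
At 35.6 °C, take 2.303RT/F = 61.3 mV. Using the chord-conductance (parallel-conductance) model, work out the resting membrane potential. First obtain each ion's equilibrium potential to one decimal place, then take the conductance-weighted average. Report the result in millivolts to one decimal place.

E_Cl⁻ = (61.3/-1)·log₁₀(94.4/30.8) = -29.8 mV
E_K⁺ = (61.3/1)·log₁₀(5.32/138) = -86.7 mV
E_Na⁺ = (61.3/1)·log₁₀(134/15.2) = 57.9 mV
Vm = (Σ gᵢEᵢ)/(Σ gᵢ) = (15·-29.8 + 20·-86.7 + 3.9·57.9) / (15 + 20 + 3.9)
= -1955.19 / 38.9 = -50.26 mV

-50.3 mV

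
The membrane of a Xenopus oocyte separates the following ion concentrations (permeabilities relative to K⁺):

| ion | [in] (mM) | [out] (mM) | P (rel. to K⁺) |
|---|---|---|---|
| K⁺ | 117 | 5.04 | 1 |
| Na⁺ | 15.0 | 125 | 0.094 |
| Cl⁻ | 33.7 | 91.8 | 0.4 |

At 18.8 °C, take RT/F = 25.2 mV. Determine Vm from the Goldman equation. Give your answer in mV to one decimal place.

-41.2 mV

Vm = 25.2 · ln[(Σ P·[cation]ₒ + Σ P·[anion]ᵢ) / (Σ P·[cation]ᵢ + Σ P·[anion]ₒ)]
Numerator = 1×5.04 + 0.094×125 + 0.4×33.7 = 30.27
Denominator = 1×117 + 0.094×15.0 + 0.4×91.8 = 155.1
Vm = 25.2 · ln(0.19513) = 25.2 × (-1.6341) = -41.18 mV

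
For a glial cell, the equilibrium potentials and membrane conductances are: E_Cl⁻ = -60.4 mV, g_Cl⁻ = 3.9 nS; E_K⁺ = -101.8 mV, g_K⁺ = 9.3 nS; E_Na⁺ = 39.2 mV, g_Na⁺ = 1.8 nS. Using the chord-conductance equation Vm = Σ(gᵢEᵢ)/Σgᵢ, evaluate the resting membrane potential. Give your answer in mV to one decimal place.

-74.1 mV

Σ gᵢEᵢ = 3.9·(-60.4) + 9.3·(-101.8) + 1.8·(39.2) = -1111.74
Σ gᵢ = 3.9 + 9.3 + 1.8 = 15
Vm = -1111.74 / 15 = -74.12 mV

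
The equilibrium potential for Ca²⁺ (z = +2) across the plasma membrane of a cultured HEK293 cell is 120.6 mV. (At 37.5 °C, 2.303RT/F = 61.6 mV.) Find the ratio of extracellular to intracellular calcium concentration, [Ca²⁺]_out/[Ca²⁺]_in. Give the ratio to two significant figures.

8200

log₁₀([out]/[in]) = E·z/(61.6) = 120.6 × 2 / 61.6 = 3.9156
[out]/[in] = 10^(3.9156) = 8233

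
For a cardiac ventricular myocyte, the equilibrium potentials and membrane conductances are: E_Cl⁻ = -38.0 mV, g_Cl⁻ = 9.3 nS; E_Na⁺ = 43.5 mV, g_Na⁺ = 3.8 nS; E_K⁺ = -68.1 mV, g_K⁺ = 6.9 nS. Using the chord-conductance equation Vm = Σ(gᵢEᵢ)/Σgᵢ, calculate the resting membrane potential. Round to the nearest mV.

Σ gᵢEᵢ = 9.3·(-38.0) + 3.8·(43.5) + 6.9·(-68.1) = -657.99
Σ gᵢ = 9.3 + 3.8 + 6.9 = 20
Vm = -657.99 / 20 = -32.90 mV

-33 mV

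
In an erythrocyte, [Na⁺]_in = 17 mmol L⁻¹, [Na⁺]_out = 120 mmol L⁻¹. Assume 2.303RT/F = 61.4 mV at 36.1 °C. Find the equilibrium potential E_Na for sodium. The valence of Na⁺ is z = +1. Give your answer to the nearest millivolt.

52 mV

E = (61.4/z) · log₁₀([Na⁺]_out/[Na⁺]_in) with z = +1.
= (61.4/1) · log₁₀(120/17) = 61.40 · log₁₀(7.059)
= 61.40 · (0.8487) = 52.11 mV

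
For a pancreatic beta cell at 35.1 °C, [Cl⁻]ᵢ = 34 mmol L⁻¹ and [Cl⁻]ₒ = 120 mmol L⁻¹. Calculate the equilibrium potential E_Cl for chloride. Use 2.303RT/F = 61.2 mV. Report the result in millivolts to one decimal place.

E = (61.2/z) · log₁₀([Cl⁻]_out/[Cl⁻]_in) with z = -1.
For an anion, dividing by z = -1 reverses the sign.
= (61.2/-1) · log₁₀(120/34) = -61.20 · log₁₀(3.529)
= -61.20 · (0.5477) = -33.52 mV

-33.5 mV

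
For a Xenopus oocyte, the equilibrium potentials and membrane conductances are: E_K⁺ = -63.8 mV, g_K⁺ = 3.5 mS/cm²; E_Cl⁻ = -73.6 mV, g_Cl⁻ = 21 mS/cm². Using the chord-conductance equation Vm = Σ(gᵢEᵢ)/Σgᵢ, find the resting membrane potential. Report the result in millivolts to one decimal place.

-72.2 mV

Σ gᵢEᵢ = 3.5·(-63.8) + 21·(-73.6) = -1768.90
Σ gᵢ = 3.5 + 21 = 24.5
Vm = -1768.90 / 24.5 = -72.20 mV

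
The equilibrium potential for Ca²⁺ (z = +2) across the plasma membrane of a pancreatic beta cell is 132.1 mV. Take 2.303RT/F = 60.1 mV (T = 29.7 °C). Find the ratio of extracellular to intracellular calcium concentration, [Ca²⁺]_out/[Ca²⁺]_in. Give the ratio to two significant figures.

log₁₀([out]/[in]) = E·z/(60.1) = 132.1 × 2 / 60.1 = 4.3960
[out]/[in] = 10^(4.3960) = 2.489e+04

25000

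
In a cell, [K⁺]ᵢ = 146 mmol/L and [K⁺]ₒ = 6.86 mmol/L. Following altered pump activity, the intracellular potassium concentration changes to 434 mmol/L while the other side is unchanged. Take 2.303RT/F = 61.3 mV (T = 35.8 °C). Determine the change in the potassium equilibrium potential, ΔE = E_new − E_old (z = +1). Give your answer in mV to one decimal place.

-29.0 mV

E_old = (61.3/1)·log₁₀(6.86/146) = -81.41 mV
E_new = (61.3/1)·log₁₀(6.86/434) = -110.41 mV
ΔE = -110.41 − (-81.41) = -29.00 mV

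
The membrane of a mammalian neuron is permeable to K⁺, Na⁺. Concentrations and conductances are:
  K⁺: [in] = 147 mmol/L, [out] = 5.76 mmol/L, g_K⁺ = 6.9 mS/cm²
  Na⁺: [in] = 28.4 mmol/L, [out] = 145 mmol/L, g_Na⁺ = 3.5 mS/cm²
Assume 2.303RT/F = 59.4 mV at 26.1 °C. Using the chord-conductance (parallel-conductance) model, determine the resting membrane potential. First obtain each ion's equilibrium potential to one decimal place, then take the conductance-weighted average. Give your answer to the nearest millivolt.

-41 mV

E_K⁺ = (59.4/1)·log₁₀(5.76/147) = -83.6 mV
E_Na⁺ = (59.4/1)·log₁₀(145/28.4) = 42.1 mV
Vm = (Σ gᵢEᵢ)/(Σ gᵢ) = (6.9·-83.6 + 3.5·42.1) / (6.9 + 3.5)
= -429.49 / 10.4 = -41.30 mV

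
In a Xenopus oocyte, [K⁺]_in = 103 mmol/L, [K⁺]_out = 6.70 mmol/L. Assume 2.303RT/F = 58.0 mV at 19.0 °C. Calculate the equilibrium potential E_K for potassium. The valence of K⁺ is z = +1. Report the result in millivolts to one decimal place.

-68.8 mV

E = (58.0/z) · log₁₀([K⁺]_out/[K⁺]_in) with z = +1.
= (58.0/1) · log₁₀(6.70/103) = 58.00 · log₁₀(0.06505)
= 58.00 · (-1.1868) = -68.83 mV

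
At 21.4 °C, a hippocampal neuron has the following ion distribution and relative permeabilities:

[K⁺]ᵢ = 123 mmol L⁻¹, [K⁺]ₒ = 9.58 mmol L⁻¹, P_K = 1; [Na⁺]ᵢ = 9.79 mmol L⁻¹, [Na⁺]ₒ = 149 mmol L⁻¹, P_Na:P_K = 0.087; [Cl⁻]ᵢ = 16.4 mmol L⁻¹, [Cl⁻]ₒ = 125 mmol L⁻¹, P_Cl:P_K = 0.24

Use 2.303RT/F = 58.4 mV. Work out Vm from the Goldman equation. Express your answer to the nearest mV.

Vm = 58.4 · log₁₀[(Σ P·[cation]ₒ + Σ P·[anion]ᵢ) / (Σ P·[cation]ᵢ + Σ P·[anion]ₒ)]
Numerator = 1×9.58 + 0.087×149 + 0.24×16.4 = 26.48
Denominator = 1×123 + 0.087×9.79 + 0.24×125 = 153.9
Vm = 58.4 · log₁₀(0.17211) = 58.4 × (-0.7642) = -44.63 mV

-45 mV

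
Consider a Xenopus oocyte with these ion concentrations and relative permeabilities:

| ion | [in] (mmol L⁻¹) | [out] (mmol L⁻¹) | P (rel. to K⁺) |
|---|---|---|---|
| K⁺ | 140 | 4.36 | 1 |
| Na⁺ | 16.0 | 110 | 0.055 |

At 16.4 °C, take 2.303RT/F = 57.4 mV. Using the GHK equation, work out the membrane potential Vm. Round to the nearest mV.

Vm = 57.4 · log₁₀[(Σ P·[cation]ₒ + Σ P·[anion]ᵢ) / (Σ P·[cation]ᵢ + Σ P·[anion]ₒ)]
Numerator = 1×4.36 + 0.055×110 = 10.41
Denominator = 1×140 + 0.055×16.0 = 140.9
Vm = 57.4 · log₁₀(0.073893) = 57.4 × (-1.1314) = -64.94 mV

-65 mV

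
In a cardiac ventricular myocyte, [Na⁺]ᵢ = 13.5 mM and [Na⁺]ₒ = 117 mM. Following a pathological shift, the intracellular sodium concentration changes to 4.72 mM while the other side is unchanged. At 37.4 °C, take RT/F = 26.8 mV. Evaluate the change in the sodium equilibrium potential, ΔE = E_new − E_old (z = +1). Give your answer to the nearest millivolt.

28 mV

E_old = (26.8/1)·ln(117/13.5) = 57.87 mV
E_new = (26.8/1)·ln(117/4.72) = 86.04 mV
ΔE = 86.04 − (57.87) = 28.16 mV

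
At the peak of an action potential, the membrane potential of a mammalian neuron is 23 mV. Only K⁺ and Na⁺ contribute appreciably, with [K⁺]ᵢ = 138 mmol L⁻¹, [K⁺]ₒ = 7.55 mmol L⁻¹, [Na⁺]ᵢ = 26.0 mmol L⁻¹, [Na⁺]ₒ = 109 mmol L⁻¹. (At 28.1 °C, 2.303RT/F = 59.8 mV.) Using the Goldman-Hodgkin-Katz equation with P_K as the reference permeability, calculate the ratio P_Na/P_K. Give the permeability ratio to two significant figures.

Let α = P_Na/P_K. GHK: Vm = 59.8·log₁₀[(Kₒ + α·Naₒ)/(Kᵢ + α·Naᵢ)].
10^(Vm/59.8) = 10^(23.0/59.8) = 2.4245
So 2.4245·(Kᵢ + α·Naᵢ) = Kₒ + α·Naₒ → α = (2.4245·138.0 − 7.55) / (109.0 − 2.4245·26.0)
α = (334.6 − 7.55) / (109.0 − 63.04) = 327/45.96 = 7.115

7.1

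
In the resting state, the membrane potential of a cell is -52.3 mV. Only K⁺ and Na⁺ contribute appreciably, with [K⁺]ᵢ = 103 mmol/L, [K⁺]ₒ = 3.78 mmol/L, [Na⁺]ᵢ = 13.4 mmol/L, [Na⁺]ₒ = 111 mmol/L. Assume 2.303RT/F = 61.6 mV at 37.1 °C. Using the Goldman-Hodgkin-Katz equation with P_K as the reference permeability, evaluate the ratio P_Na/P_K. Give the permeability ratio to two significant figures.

0.099

Let α = P_Na/P_K. GHK: Vm = 61.6·log₁₀[(Kₒ + α·Naₒ)/(Kᵢ + α·Naᵢ)].
10^(Vm/61.6) = 10^(-52.3/61.6) = 0.14157
So 0.14157·(Kᵢ + α·Naᵢ) = Kₒ + α·Naₒ → α = (0.14157·103.0 − 3.78) / (111.0 − 0.14157·13.4)
α = (14.58 − 3.78) / (111.0 − 1.897) = 10.8/109.1 = 0.09901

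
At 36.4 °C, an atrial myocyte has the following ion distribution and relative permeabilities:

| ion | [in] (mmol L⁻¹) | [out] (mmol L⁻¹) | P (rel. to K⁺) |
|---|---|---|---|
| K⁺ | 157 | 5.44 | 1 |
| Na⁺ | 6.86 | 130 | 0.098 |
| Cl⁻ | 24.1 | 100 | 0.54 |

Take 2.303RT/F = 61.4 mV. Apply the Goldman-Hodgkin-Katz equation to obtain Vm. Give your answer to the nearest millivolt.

Vm = 61.4 · log₁₀[(Σ P·[cation]ₒ + Σ P·[anion]ᵢ) / (Σ P·[cation]ᵢ + Σ P·[anion]ₒ)]
Numerator = 1×5.44 + 0.098×130 + 0.54×24.1 = 31.19
Denominator = 1×157 + 0.098×6.86 + 0.54×100 = 211.7
Vm = 61.4 · log₁₀(0.14737) = 61.4 × (-0.8316) = -51.06 mV

-51 mV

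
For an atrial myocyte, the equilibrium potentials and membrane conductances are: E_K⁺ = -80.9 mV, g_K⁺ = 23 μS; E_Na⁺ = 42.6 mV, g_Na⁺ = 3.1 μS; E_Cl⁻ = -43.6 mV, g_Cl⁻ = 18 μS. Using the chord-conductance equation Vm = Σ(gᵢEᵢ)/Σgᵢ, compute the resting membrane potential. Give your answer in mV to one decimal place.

Σ gᵢEᵢ = 23·(-80.9) + 3.1·(42.6) + 18·(-43.6) = -2513.44
Σ gᵢ = 23 + 3.1 + 18 = 44.1
Vm = -2513.44 / 44.1 = -56.99 mV

-57.0 mV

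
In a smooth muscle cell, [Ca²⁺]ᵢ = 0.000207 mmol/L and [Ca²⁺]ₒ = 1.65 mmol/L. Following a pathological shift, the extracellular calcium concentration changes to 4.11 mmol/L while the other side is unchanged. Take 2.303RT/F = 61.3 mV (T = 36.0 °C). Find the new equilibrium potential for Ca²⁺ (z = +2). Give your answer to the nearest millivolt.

132 mV

After the shift: [Ca²⁺]_out = 4.11, [Ca²⁺]_in = 0.000207 mmol/L.
E_new = (61.3/2)·log₁₀(4.11/0.000207) = 30.65 · (4.2979) = 131.73 mV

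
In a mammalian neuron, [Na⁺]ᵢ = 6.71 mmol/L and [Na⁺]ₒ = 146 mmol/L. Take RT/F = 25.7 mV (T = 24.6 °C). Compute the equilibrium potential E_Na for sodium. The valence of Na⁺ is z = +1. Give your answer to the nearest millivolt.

E = (25.7/z) · ln([Na⁺]_out/[Na⁺]_in) with z = +1.
= (25.7/1) · ln(146/6.71) = 25.70 · ln(21.76)
= 25.70 · (3.0800) = 79.16 mV

79 mV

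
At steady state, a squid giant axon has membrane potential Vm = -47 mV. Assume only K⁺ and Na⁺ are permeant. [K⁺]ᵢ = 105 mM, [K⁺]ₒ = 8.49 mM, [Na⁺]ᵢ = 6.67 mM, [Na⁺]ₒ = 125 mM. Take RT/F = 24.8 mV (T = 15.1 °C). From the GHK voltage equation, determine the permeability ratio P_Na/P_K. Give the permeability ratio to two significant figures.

0.059

Let α = P_Na/P_K. GHK: Vm = 24.8·ln[(Kₒ + α·Naₒ)/(Kᵢ + α·Naᵢ)].
e^(Vm/24.8) = e^(-47.0/24.8) = 0.15029
So 0.15029·(Kᵢ + α·Naᵢ) = Kₒ + α·Naₒ → α = (0.15029·105.0 − 8.49) / (125.0 − 0.15029·6.67)
α = (15.78 − 8.49) / (125.0 − 1.002) = 7.291/124 = 0.0588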